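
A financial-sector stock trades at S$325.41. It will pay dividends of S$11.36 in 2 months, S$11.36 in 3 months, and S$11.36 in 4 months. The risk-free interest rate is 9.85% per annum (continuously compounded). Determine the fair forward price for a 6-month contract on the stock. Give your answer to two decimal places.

S$306.91

PV(dividends) I = 11.36·e^(−0.0985·2/12) + 11.36·e^(−0.0985·3/12) + 11.36·e^(−0.0985·4/12)
I = 11.1750 + 11.0837 + 10.9931 = 33.2518
F = (S − I)·e^(rT) = (325.41 − 33.2518) · e^(0.0985·6/12)
= 292.1582 · e^0.049250 = 292.1582 × 1.050483 = S$306.91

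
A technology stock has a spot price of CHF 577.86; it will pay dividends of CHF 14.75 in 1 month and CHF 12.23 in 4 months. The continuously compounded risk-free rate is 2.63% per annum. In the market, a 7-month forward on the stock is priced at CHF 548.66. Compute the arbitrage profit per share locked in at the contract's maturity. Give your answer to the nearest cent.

CHF 10.88 per share

PV(dividends) I = 14.75·e^(−0.0263·1/12) + 12.23·e^(−0.0263·4/12) = 26.8410
Fair forward F* = (S − I)·e^(rT) = (577.86 − 26.8410)·e^0.015342 = 551.0190 × 1.015460 = 559.5378
Market CHF 548.66 < fair 559.5378: forward underpriced → reverse cash-and-carry (short the stock, invest proceeds at r, pay the dividends, go long the forward).
Profit at T = |F_mkt − F*| = |548.66 − 559.5378| = CHF 10.88 per share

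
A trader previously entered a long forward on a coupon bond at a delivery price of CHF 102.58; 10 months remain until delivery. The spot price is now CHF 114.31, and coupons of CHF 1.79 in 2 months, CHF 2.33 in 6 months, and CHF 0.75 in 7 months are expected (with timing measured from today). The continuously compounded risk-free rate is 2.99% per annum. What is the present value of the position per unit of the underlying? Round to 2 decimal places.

PV(remaining coupons) I = 1.79·e^(−0.0299·2/12) + 2.33·e^(−0.0299·6/12) + 0.75·e^(−0.0299·7/12) = 4.8136
Current forward F = (S − I)·e^(rT) = (114.31 − 4.8136)·e^(0.0299·10/12) = 109.4964 × 1.025230 = 112.2590
Value (long) = (F − K)·e^(−rT) = (112.2590 − 102.58) × 0.975391 = 9.4408
Value = CHF 9.44

CHF 9.44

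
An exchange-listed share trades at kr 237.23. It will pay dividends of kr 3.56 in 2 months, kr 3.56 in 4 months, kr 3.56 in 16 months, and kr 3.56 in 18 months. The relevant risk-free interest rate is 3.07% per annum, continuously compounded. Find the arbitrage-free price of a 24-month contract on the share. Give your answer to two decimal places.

PV(dividends) I = 3.56·e^(−0.0307·2/12) + 3.56·e^(−0.0307·4/12) + 3.56·e^(−0.0307·16/12) + 3.56·e^(−0.0307·18/12)
I = 3.5418 + 3.5238 + 3.4172 + 3.3998 = 13.8826
F = (S − I)·e^(rT) = (237.23 − 13.8826) · e^(0.0307·24/12)
= 223.3474 · e^0.061400 = 223.3474 × 1.063324 = kr 237.49

kr 237.49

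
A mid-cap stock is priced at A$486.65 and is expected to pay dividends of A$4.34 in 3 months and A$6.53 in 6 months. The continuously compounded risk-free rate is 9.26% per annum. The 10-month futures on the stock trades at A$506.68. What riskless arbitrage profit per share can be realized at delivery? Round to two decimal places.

A$7.69 per share

PV(dividends) I = 4.34·e^(−0.0926·3/12) + 6.53·e^(−0.0926·6/12) = 10.4752
Fair futures F* = (S − I)·e^(rT) = (486.65 − 10.4752)·e^0.077167 = 476.1748 × 1.080222 = 514.3745
Market A$506.68 < fair 514.3745: forward underpriced → reverse cash-and-carry (short the stock, invest proceeds at r, pay the dividends, go long the forward).
Profit at T = |F_mkt − F*| = |506.68 − 514.3745| = A$7.69 per share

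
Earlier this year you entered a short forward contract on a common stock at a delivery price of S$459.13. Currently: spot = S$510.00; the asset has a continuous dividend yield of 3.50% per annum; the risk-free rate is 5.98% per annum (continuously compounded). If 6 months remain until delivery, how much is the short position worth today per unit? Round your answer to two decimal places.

Current fair forward for the remaining 6 months: F = S·e^((r − q)·T), (r − q) = 0.0598 − 0.0350 = 0.0248
F = 510.00 · e^(0.0248 × 6/12) = 510.00 × 1.012477 = 516.3633
Value of long forward = (F − K)·e^(−rT) = (516.3633 − 459.13) · e^(−0.0598·6/12)
= 57.2333 × 0.970543 = 55.55
Short position value = −(long value) = -S$55.55

-S$55.55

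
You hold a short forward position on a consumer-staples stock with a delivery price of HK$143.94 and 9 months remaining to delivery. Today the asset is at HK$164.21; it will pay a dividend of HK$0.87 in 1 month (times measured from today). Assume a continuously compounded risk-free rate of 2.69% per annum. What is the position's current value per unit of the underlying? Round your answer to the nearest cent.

PV(remaining dividends) I = 0.87·e^(−0.0269·1/12) = 0.8681
Current forward F = (S − I)·e^(rT) = (164.21 − 0.8681)·e^(0.0269·9/12) = 163.3419 × 1.020380 = 166.6708
Value (long) = (F − K)·e^(−rT) = (166.6708 − 143.94) × 0.980027 = 22.2768
Short position value = −(long value) = -HK$22.28

-HK$22.28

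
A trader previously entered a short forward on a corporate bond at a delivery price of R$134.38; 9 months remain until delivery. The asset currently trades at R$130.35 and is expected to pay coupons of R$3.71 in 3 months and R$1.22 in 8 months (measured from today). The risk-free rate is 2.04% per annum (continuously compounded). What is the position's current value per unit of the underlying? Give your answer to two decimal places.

R$6.88

PV(remaining coupons) I = 3.71·e^(−0.0204·3/12) + 1.22·e^(−0.0204·8/12) = 4.8946
Current forward F = (S − I)·e^(rT) = (130.35 − 4.8946)·e^(0.0204·9/12) = 125.4554 × 1.015418 = 127.3897
Value (long) = (F − K)·e^(−rT) = (127.3897 − 134.38) × 0.984816 = -6.8842
Short position value = −(long value) = R$6.88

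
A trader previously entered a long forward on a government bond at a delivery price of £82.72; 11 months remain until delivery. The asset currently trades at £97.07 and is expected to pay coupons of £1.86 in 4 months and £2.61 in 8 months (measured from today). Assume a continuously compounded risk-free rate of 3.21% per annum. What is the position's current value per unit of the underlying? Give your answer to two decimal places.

£12.35

PV(remaining coupons) I = 1.86·e^(−0.0321·4/12) + 2.61·e^(−0.0321·8/12) = 4.3949
Current forward F = (S − I)·e^(rT) = (97.07 − 4.3949)·e^(0.0321·11/12) = 92.6751 × 1.029862 = 95.4426
Value (long) = (F − K)·e^(−rT) = (95.4426 − 82.72) × 0.971004 = 12.3537
Value = £12.35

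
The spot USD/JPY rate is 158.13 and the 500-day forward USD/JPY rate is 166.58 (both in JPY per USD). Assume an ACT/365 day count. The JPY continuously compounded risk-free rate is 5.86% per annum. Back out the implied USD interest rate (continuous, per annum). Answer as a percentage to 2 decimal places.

F = S·e^((r_JPY − r_USD)T) ⇒ r_USD = r_JPY − ln(F/S)/T
ln(166.58/158.13) = 0.052058; /(500/365) = 0.038002
r_USD = 0.0586 − 0.038002 = 0.020598
r_USD = 2.06%

2.06%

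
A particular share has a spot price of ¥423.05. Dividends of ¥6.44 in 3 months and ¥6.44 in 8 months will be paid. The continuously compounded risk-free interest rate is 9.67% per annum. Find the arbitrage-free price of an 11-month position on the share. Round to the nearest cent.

PV(dividends) I = 6.44·e^(−0.0967·3/12) + 6.44·e^(−0.0967·8/12)
I = 6.2862 + 6.0379 = 12.3241
F = (S − I)·e^(rT) = (423.05 − 12.3241) · e^(0.0967·11/12)
= 410.7259 · e^0.088642 = 410.7259 × 1.092689 = ¥448.80

¥448.80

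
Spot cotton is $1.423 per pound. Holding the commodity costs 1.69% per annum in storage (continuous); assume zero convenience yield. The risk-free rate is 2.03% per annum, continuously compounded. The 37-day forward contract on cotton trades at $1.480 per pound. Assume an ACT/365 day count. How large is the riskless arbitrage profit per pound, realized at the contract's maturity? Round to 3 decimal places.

Fair forward: F* = S·e^(carry·T), with carry = (r + u) = 0.0203 + 0.0169 = 0.0372
F* = 1.423 · e^(0.0372 × 37/365) = 1.423 · e^0.003771 = 1.423 × 1.003778 = $1.4284
Market $1.480 > fair $1.4284: forward overpriced → cash-and-carry (buy spot, short the forward).
At maturity, profit = |F_mkt − F*| = |1.480 − 1.4284| = $0.052 per pound

$0.052 per pound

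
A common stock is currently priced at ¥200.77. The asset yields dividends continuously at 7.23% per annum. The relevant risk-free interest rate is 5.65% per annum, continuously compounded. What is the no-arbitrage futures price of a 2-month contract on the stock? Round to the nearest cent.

F = S·e^((r − q)T) = 200.77 · e^((0.0565 − 0.0723) × 2/12)
= 200.77 · e^-0.002633 = 200.77 × 0.997370
F = ¥200.24

¥200.24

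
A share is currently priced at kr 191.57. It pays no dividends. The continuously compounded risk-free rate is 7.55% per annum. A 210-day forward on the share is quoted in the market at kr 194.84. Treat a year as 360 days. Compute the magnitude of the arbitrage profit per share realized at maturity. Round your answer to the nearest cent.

kr 5.36 per share

Fair forward: F* = S·e^(carry·T), with carry = r = 0.0755
F* = 191.57 · e^(0.0755 × 210/360) = 191.57 · e^0.044042 = 191.57 × 1.045026 = kr 200.1956
Market kr 194.84 < fair kr 200.1956: forward underpriced → reverse cash-and-carry (short spot, go long the forward).
At maturity, profit = |F_mkt − F*| = |194.84 − 200.1956| = kr 5.36 per share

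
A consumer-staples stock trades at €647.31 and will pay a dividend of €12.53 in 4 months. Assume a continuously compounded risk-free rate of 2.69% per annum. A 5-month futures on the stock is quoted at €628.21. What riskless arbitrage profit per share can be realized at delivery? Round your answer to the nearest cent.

€13.84 per share

PV(dividends) I = 12.53·e^(−0.0269·4/12) = 12.4181
Fair futures F* = (S − I)·e^(rT) = (647.31 − 12.4181)·e^0.011208 = 634.8919 × 1.011271 = 642.0478
Market €628.21 < fair 642.0478: forward underpriced → reverse cash-and-carry (short the stock, invest proceeds at r, pay the dividends, go long the forward).
Profit at T = |F_mkt − F*| = |628.21 − 642.0478| = €13.84 per share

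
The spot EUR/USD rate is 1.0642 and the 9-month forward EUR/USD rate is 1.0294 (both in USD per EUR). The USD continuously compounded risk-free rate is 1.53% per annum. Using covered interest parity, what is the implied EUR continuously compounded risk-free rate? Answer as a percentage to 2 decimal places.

5.96%

F = S·e^((r_USD − r_EUR)T) ⇒ r_EUR = r_USD − ln(F/S)/T
ln(1.0294/1.0642) = -0.033247; /(9/12) = -0.044329
r_EUR = 0.0153 + 0.044329 = 0.059629
r_EUR = 5.96%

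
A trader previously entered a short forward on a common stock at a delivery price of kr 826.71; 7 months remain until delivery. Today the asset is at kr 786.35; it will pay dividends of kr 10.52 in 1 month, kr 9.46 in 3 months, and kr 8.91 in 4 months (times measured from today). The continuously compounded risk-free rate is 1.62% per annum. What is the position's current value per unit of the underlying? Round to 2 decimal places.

PV(remaining dividends) I = 10.52·e^(−0.0162·1/12) + 9.46·e^(−0.0162·3/12) + 8.91·e^(−0.0162·4/12) = 28.7896
Current forward F = (S − I)·e^(rT) = (786.35 − 28.7896)·e^(0.0162·7/12) = 757.5604 × 1.009495 = 764.7534
Value (long) = (F − K)·e^(−rT) = (764.7534 − 826.71) × 0.990595 = -61.3739
Short position value = −(long value) = kr 61.37

kr 61.37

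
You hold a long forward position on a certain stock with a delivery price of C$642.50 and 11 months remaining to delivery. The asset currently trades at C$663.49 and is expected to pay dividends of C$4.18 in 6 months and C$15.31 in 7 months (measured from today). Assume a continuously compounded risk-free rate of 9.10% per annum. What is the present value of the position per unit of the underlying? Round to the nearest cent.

C$53.90

PV(remaining dividends) I = 4.18·e^(−0.0910·6/12) + 15.31·e^(−0.0910·7/12) = 18.5126
Current forward F = (S − I)·e^(rT) = (663.49 − 18.5126)·e^(0.0910·11/12) = 644.9774 × 1.086995 = 701.0872
Value (long) = (F − K)·e^(−rT) = (701.0872 − 642.50) × 0.919968 = 53.8983
Value = C$53.90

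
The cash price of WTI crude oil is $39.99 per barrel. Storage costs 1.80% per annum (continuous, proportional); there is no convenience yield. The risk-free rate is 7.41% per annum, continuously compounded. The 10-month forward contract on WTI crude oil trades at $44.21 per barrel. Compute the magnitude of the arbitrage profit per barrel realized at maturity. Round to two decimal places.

$1.03 per barrel

Fair forward: F* = S·e^(carry·T), with carry = (r + u) = 0.0741 + 0.0180 = 0.0921
F* = 39.99 · e^(0.0921 × 10/12) = 39.99 · e^0.076750 = 39.99 × 1.079772 = $43.1801
Market $44.21 > fair $43.1801: forward overpriced → cash-and-carry (buy spot, short the forward).
At maturity, profit = |F_mkt − F*| = |44.21 − 43.1801| = $1.03 per barrel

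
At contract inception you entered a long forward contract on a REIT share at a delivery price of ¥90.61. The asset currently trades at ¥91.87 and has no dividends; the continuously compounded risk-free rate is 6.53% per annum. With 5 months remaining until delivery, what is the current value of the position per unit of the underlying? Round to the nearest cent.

¥3.69

Current fair forward for the remaining 5 months: F = S·e^(r·T), r = 0.0653
F = 91.87 · e^(0.0653 × 5/12) = 91.87 × 1.027582 = 94.4040
Value of long forward = (F − K)·e^(−rT) = (94.4040 − 90.61) · e^(−0.0653·5/12)
= 3.7940 × 0.973158 = 3.69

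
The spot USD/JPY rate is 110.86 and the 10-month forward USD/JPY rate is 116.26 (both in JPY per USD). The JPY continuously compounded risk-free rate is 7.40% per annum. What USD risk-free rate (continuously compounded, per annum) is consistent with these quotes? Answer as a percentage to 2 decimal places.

1.69%

F = S·e^((r_JPY − r_USD)T) ⇒ r_USD = r_JPY − ln(F/S)/T
ln(116.26/110.86) = 0.047561; /(10/12) = 0.057073
r_USD = 0.0740 − 0.057073 = 0.016927
r_USD = 1.69%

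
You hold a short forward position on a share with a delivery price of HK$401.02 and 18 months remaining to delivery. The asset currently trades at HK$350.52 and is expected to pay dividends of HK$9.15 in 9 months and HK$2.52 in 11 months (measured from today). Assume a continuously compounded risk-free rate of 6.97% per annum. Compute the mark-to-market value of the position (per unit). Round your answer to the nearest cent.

HK$21.74

PV(remaining dividends) I = 9.15·e^(−0.0697·9/12) + 2.52·e^(−0.0697·11/12) = 11.0480
Current forward F = (S − I)·e^(rT) = (350.52 − 11.0480)·e^(0.0697·18/12) = 339.4720 × 1.110211 = 376.8855
Value (long) = (F − K)·e^(−rT) = (376.8855 − 401.02) × 0.900730 = -21.7387
Short position value = −(long value) = HK$21.74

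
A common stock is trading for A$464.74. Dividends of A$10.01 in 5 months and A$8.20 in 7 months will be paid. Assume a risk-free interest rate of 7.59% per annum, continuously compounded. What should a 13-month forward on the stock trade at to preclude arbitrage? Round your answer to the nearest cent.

A$485.52

PV(dividends) I = 10.01·e^(−0.0759·5/12) + 8.20·e^(−0.0759·7/12)
I = 9.6984 + 7.8449 = 17.5433
F = (S − I)·e^(rT) = (464.74 − 17.5433) · e^(0.0759·13/12)
= 447.1967 · e^0.082225 = 447.1967 × 1.085700 = A$485.52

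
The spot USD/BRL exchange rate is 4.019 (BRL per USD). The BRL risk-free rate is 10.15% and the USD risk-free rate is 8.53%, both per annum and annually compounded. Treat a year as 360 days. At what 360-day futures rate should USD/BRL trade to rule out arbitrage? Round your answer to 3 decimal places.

4.079

By covered interest parity, F = S · (1+r_BRL)^T / (1+r_USD)^T
= 4.019 × 1.101500 / 1.085300 = 4.019 × 1.014927
F = 4.079 BRL per USD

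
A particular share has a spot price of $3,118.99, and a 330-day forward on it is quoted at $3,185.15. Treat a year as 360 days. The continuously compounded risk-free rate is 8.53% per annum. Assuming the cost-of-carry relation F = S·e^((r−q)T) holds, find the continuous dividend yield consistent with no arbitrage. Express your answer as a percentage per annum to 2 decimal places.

6.24%

From F = S·e^((r−q)T): (r − q) = ln(F/S)/T
ln(3185.15/3118.99) = ln(1.021212) = 0.020990
(r − q) = 0.020990 / (330/360) = 0.022898
q = r − ln(F/S)/T = 0.0853 − 0.022898 = 0.062402
q = 6.24%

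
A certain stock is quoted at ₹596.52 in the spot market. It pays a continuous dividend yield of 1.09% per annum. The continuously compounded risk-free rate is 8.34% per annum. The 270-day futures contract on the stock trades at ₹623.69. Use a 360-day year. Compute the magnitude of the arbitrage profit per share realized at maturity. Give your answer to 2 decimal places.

Fair futures: F* = S·e^(carry·T), with carry = (r − q) = 0.0834 − 0.0109 = 0.0725
F* = 596.52 · e^(0.0725 × 270/360) = 596.52 · e^0.054375 = 596.52 × 1.055880 = ₹629.8535
Market ₹623.69 < fair ₹629.8535: forward underpriced → reverse cash-and-carry (short spot, go long the forward).
At maturity, profit = |F_mkt − F*| = |623.69 − 629.8535| = ₹6.16 per share

₹6.16 per share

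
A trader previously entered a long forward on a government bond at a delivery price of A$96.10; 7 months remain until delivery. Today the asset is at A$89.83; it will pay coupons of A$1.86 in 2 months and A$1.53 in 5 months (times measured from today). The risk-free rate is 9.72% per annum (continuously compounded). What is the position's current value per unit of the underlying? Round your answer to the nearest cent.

PV(remaining coupons) I = 1.86·e^(−0.0972·2/12) + 1.53·e^(−0.0972·5/12) = 3.2994
Current forward F = (S − I)·e^(rT) = (89.83 − 3.2994)·e^(0.0972·7/12) = 86.5306 × 1.058338 = 91.5786
Value (long) = (F − K)·e^(−rT) = (91.5786 − 96.10) × 0.944877 = -4.2722
Value = -A$4.27

-A$4.27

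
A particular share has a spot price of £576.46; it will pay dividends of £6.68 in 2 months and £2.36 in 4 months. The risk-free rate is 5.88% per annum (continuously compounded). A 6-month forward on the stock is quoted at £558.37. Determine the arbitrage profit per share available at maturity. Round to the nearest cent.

PV(dividends) I = 6.68·e^(−0.0588·2/12) + 2.36·e^(−0.0588·4/12) = 8.9291
Fair forward F* = (S − I)·e^(rT) = (576.46 − 8.9291)·e^0.029400 = 567.5309 × 1.029836 = 584.4638
Market £558.37 < fair 584.4638: forward underpriced → reverse cash-and-carry (short the stock, invest proceeds at r, pay the dividends, go long the forward).
Profit at T = |F_mkt − F*| = |558.37 − 584.4638| = £26.09 per share

£26.09 per share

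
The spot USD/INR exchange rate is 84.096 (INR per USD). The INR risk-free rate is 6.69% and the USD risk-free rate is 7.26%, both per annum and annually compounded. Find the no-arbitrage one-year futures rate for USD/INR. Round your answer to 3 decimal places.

83.649

By covered interest parity, F = S · (1+r_INR)^T / (1+r_USD)^T
= 84.096 × 1.066900 / 1.072600 = 84.096 × 0.994686
F = 83.649 INR per USD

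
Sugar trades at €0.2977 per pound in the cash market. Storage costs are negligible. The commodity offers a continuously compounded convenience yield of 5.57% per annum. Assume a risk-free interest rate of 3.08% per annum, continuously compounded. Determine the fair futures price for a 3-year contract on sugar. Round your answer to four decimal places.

€0.2763 per pound

Net carry = r + u − y = 0.0308 + 0.0000 − 0.0557 = -0.0249
F = S·e^((r+u−y)T) = 0.2977 · e^(-0.0249 × 3) = 0.2977 · e^-0.074700
= 0.2977 × 0.928022 = €0.2763 per pound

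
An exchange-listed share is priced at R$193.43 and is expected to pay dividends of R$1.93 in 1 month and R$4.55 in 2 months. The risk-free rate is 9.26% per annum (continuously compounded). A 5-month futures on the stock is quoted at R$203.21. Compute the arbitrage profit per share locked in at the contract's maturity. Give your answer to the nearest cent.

PV(dividends) I = 1.93·e^(−0.0926·1/12) + 4.55·e^(−0.0926·2/12) = 6.3955
Fair futures F* = (S − I)·e^(rT) = (193.43 − 6.3955)·e^0.038583 = 187.0345 × 1.039337 = 194.3919
Market R$203.21 > fair 194.3919: forward overpriced → cash-and-carry (borrow at r, buy the stock and collect the dividends, short the forward).
Profit at T = |F_mkt − F*| = |203.21 − 194.3919| = R$8.82 per share

R$8.82 per share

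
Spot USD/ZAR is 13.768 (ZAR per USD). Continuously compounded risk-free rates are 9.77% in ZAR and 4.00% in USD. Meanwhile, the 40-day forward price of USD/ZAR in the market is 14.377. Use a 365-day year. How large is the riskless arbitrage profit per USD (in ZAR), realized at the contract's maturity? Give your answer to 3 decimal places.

0.522 per USD (in ZAR)

Fair forward: F* = S·e^(carry·T), with carry = (r_ZAR − r_USD) = 0.0977 − 0.0400 = 0.0577
F* = 13.768 · e^(0.0577 × 40/365) = 13.768 · e^0.006323 = 13.768 × 1.006343 = 13.8553
Market 14.377 > fair 13.8553: forward overpriced → cash-and-carry (buy spot, short the forward).
At maturity, profit = |F_mkt − F*| = |14.377 − 13.8553| = 0.522 per USD (in ZAR)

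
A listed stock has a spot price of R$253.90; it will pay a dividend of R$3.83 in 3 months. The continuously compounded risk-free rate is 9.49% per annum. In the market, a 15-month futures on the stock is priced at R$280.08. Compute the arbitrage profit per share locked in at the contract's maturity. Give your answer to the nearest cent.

R$1.59 per share

PV(dividends) I = 3.83·e^(−0.0949·3/12) = 3.7402
Fair futures F* = (S − I)·e^(rT) = (253.90 − 3.7402)·e^0.118625 = 250.1598 × 1.125948 = 281.6669
Market R$280.08 < fair 281.6669: forward underpriced → reverse cash-and-carry (short the stock, invest proceeds at r, pay the dividends, go long the forward).
Profit at T = |F_mkt − F*| = |280.08 − 281.6669| = R$1.59 per share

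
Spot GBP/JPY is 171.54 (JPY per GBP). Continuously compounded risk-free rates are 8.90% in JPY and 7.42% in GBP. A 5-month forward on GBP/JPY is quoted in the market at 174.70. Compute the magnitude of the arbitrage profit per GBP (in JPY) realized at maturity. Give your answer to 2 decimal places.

2.10 per GBP (in JPY)

Fair forward: F* = S·e^(carry·T), with carry = (r_JPY − r_GBP) = 0.0890 − 0.0742 = 0.0148
F* = 171.54 · e^(0.0148 × 5/12) = 171.54 · e^0.006167 = 171.54 × 1.006186 = 172.6011
Market 174.70 > fair 172.6011: forward overpriced → cash-and-carry (buy spot, short the forward).
At maturity, profit = |F_mkt − F*| = |174.70 − 172.6011| = 2.10 per GBP (in JPY)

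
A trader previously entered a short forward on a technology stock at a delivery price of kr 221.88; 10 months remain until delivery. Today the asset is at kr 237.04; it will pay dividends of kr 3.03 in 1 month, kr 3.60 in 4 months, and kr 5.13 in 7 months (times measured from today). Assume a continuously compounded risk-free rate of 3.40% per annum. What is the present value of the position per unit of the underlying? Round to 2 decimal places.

PV(remaining dividends) I = 3.03·e^(−0.0340·1/12) + 3.60·e^(−0.0340·4/12) + 5.13·e^(−0.0340·7/12) = 11.6101
Current forward F = (S − I)·e^(rT) = (237.04 − 11.6101)·e^(0.0340·10/12) = 225.4299 × 1.028739 = 231.9085
Value (long) = (F − K)·e^(−rT) = (231.9085 − 221.88) × 0.972064 = 9.7483
Short position value = −(long value) = -kr 9.75

-kr 9.75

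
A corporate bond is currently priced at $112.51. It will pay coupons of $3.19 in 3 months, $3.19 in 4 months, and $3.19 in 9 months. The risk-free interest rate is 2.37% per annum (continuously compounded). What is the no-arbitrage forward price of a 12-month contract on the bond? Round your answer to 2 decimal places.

$105.51

PV(coupons) I = 3.19·e^(−0.0237·3/12) + 3.19·e^(−0.0237·4/12) + 3.19·e^(−0.0237·9/12)
I = 3.1712 + 3.1649 + 3.1338 = 9.4699
F = (S − I)·e^(rT) = (112.51 − 9.4699) · e^(0.0237·12/12)
= 103.0401 · e^0.023700 = 103.0401 × 1.023983 = $105.51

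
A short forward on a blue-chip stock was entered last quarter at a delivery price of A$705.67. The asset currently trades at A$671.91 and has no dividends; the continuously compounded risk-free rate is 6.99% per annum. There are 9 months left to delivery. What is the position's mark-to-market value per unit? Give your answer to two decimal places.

Current fair forward for the remaining 9 months: F = S·e^(r·T), r = 0.0699
F = 671.91 · e^(0.0699 × 9/12) = 671.91 × 1.053824 = 708.0749
Value of long forward = (F − K)·e^(−rT) = (708.0749 − 705.67) · e^(−0.0699·9/12)
= 2.4049 × 0.948925 = 2.28
Short position value = −(long value) = -A$2.28

-A$2.28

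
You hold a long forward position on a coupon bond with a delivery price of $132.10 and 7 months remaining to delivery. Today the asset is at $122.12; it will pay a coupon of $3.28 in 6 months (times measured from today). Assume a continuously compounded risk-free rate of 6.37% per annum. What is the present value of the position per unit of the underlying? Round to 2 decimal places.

PV(remaining coupons) I = 3.28·e^(−0.0637·6/12) = 3.1772
Current forward F = (S − I)·e^(rT) = (122.12 − 3.1772)·e^(0.0637·7/12) = 118.9428 × 1.037857 = 123.4456
Value (long) = (F − K)·e^(−rT) = (123.4456 − 132.10) × 0.963524 = -8.3387
Value = -$8.34

-$8.34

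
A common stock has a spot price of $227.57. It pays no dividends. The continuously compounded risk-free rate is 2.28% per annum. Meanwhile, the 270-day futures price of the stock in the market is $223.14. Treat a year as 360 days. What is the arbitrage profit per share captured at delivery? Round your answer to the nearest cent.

$8.35 per share

Fair futures: F* = S·e^(carry·T), with carry = r = 0.0228
F* = 227.57 · e^(0.0228 × 270/360) = 227.57 · e^0.017100 = 227.57 × 1.017247 = $231.4949
Market $223.14 < fair $231.4949: forward underpriced → reverse cash-and-carry (short spot, go long the forward).
At maturity, profit = |F_mkt − F*| = |223.14 − 231.4949| = $8.35 per share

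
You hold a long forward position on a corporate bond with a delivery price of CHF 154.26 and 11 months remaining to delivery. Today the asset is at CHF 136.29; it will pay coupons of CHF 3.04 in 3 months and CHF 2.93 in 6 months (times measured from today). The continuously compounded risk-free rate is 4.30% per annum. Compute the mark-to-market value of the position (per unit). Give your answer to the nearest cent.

PV(remaining coupons) I = 3.04·e^(−0.0430·3/12) + 2.93·e^(−0.0430·6/12) = 5.8752
Current forward F = (S − I)·e^(rT) = (136.29 − 5.8752)·e^(0.0430·11/12) = 130.4148 × 1.040204 = 135.6580
Value (long) = (F − K)·e^(−rT) = (135.6580 − 154.26) × 0.961350 = -17.8830
Value = -CHF 17.88

-CHF 17.88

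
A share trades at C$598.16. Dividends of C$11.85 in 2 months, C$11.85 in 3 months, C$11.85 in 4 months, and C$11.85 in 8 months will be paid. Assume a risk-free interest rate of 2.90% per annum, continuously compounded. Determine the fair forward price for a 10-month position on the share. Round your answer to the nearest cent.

C$564.73

PV(dividends) I = 11.85·e^(−0.0290·2/12) + 11.85·e^(−0.0290·3/12) + 11.85·e^(−0.0290·4/12) + 11.85·e^(−0.0290·8/12)
I = 11.7929 + 11.7644 + 11.7360 + 11.6231 = 46.9164
F = (S − I)·e^(rT) = (598.16 − 46.9164) · e^(0.0290·10/12)
= 551.2436 · e^0.024167 = 551.2436 × 1.024461 = C$564.73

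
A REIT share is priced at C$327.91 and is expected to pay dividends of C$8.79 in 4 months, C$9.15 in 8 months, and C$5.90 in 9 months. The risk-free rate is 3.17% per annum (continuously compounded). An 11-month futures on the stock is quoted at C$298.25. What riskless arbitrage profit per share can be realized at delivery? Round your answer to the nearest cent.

C$15.22 per share

PV(dividends) I = 8.79·e^(−0.0317·4/12) + 9.15·e^(−0.0317·8/12) + 5.90·e^(−0.0317·9/12) = 23.4176
Fair futures F* = (S − I)·e^(rT) = (327.91 − 23.4176)·e^0.029058 = 304.4924 × 1.029484 = 313.4701
Market C$298.25 < fair 313.4701: forward underpriced → reverse cash-and-carry (short the stock, invest proceeds at r, pay the dividends, go long the forward).
Profit at T = |F_mkt − F*| = |298.25 − 313.4701| = C$15.22 per share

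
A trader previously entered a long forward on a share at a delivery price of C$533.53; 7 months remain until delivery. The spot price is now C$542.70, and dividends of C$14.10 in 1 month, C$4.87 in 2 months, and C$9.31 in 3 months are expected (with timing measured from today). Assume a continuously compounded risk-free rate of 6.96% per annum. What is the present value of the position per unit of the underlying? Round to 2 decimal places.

C$2.42

PV(remaining dividends) I = 14.10·e^(−0.0696·1/12) + 4.87·e^(−0.0696·2/12) + 9.31·e^(−0.0696·3/12) = 27.9817
Current forward F = (S − I)·e^(rT) = (542.70 − 27.9817)·e^(0.0696·7/12) = 514.7183 × 1.041435 = 536.0457
Value (long) = (F − K)·e^(−rT) = (536.0457 − 533.53) × 0.960213 = 2.4156
Value = C$2.42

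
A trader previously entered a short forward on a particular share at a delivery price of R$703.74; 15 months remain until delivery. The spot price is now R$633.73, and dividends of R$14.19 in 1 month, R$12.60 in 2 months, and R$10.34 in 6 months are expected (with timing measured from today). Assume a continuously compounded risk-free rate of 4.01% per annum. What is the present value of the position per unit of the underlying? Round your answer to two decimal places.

R$72.40

PV(remaining dividends) I = 14.19·e^(−0.0401·1/12) + 12.60·e^(−0.0401·2/12) + 10.34·e^(−0.0401·6/12) = 36.7935
Current forward F = (S − I)·e^(rT) = (633.73 − 36.7935)·e^(0.0401·15/12) = 596.9365 × 1.051403 = 627.6208
Value (long) = (F − K)·e^(−rT) = (627.6208 − 703.74) × 0.951111 = -72.3978
Short position value = −(long value) = R$72.40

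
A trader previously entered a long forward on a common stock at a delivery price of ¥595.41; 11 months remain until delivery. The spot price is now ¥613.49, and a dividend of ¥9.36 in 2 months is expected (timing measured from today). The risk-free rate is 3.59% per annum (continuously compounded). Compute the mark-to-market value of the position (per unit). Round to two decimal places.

¥28.05

PV(remaining dividends) I = 9.36·e^(−0.0359·2/12) = 9.3042
Current forward F = (S − I)·e^(rT) = (613.49 − 9.3042)·e^(0.0359·11/12) = 604.1858 × 1.033456 = 624.3994
Value (long) = (F − K)·e^(−rT) = (624.3994 − 595.41) × 0.967627 = 28.0509
Value = ¥28.05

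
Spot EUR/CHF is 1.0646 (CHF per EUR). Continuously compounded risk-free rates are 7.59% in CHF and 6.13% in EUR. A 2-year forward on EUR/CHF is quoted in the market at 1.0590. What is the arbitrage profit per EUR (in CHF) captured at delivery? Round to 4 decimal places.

0.0371 per EUR (in CHF)

Fair forward: F* = S·e^(carry·T), with carry = (r_CHF − r_EUR) = 0.0759 − 0.0613 = 0.0146
F* = 1.0646 · e^(0.0146 × 2) = 1.0646 · e^0.029200 = 1.0646 × 1.029630 = 1.0961
Market 1.0590 < fair 1.0961: forward underpriced → reverse cash-and-carry (short spot, go long the forward).
At maturity, profit = |F_mkt − F*| = |1.0590 − 1.0961| = 0.0371 per EUR (in CHF)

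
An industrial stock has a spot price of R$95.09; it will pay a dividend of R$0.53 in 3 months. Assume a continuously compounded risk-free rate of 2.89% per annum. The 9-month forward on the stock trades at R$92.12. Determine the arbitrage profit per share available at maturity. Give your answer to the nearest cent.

PV(dividends) I = 0.53·e^(−0.0289·3/12) = 0.5262
Fair forward F* = (S − I)·e^(rT) = (95.09 − 0.5262)·e^0.021675 = 94.5638 × 1.021912 = 96.6359
Market R$92.12 < fair 96.6359: forward underpriced → reverse cash-and-carry (short the stock, invest proceeds at r, pay the dividends, go long the forward).
Profit at T = |F_mkt − F*| = |92.12 − 96.6359| = R$4.52 per share

R$4.52 per share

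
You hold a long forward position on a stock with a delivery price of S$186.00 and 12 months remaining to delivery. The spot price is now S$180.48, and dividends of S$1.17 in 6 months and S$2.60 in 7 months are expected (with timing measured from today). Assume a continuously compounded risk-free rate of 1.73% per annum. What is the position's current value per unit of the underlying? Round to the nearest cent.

PV(remaining dividends) I = 1.17·e^(−0.0173·6/12) + 2.60·e^(−0.0173·7/12) = 3.7338
Current forward F = (S − I)·e^(rT) = (180.48 − 3.7338)·e^(0.0173·12/12) = 176.7462 × 1.017451 = 179.8306
Value (long) = (F − K)·e^(−rT) = (179.8306 − 186.00) × 0.982849 = -6.0636
Value = -S$6.06

-S$6.06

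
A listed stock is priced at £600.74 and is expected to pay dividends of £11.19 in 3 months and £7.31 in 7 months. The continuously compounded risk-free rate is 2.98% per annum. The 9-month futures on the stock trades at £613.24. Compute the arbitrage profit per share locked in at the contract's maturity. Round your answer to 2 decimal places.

£17.63 per share

PV(dividends) I = 11.19·e^(−0.0298·3/12) + 7.31·e^(−0.0298·7/12) = 18.2910
Fair futures F* = (S − I)·e^(rT) = (600.74 − 18.2910)·e^0.022350 = 582.4490 × 1.022602 = 595.6135
Market £613.24 > fair 595.6135: forward overpriced → cash-and-carry (borrow at r, buy the stock and collect the dividends, short the forward).
Profit at T = |F_mkt − F*| = |613.24 − 595.6135| = £17.63 per share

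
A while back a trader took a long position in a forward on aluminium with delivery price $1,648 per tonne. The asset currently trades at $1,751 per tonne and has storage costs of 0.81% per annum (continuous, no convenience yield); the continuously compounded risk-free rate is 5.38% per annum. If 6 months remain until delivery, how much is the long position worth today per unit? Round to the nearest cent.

$153.85 per tonne

Current fair forward for the remaining 6 months: F = S·e^((r + u)·T), (r + u) = 0.0538 + 0.0081 = 0.0619
F = 1751 · e^(0.0619 × 6/12) = 1751 × 1.03143393 = 1806.0408
Value of long forward = (F − K)·e^(−rT) = (1806.0408 − 1648) · e^(−0.0538·6/12)
= 158.0408 × 0.97345858 = 153.85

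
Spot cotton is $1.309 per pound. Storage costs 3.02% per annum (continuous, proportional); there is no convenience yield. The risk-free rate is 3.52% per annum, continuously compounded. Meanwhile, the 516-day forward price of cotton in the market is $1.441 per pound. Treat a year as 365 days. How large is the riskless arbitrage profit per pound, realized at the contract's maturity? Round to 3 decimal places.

Fair forward: F* = S·e^(carry·T), with carry = (r + u) = 0.0352 + 0.0302 = 0.0654
F* = 1.309 · e^(0.0654 × 516/365) = 1.309 · e^0.092456 = 1.309 × 1.096865 = $1.4358
Market $1.441 > fair $1.4358: forward overpriced → cash-and-carry (buy spot, short the forward).
At maturity, profit = |F_mkt − F*| = |1.441 − 1.4358| = $0.005 per pound

$0.005 per pound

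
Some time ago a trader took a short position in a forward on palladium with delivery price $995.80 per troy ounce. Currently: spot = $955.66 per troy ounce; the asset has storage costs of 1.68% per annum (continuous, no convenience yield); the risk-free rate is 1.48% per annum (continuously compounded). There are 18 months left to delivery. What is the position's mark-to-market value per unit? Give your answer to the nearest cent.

Current fair forward for the remaining 18 months: F = S·e^((r + u)·T), (r + u) = 0.0148 + 0.0168 = 0.0316
F = 955.66 · e^(0.0316 × 18/12) = 955.66 × 1.048541 = 1002.0487
Value of long forward = (F − K)·e^(−rT) = (1002.0487 − 995.80) · e^(−0.0148·18/12)
= 6.2487 × 0.978045 = 6.11
Short position value = −(long value) = -$6.11

-$6.11 per troy ounce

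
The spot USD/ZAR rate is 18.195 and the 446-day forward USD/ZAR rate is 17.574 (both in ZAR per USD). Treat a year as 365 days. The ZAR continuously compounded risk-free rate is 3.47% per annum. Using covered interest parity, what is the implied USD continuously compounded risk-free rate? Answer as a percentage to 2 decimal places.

6.31%

F = S·e^((r_ZAR − r_USD)T) ⇒ r_USD = r_ZAR − ln(F/S)/T
ln(17.574/18.195) = -0.034726; /(446/365) = -0.028419
r_USD = 0.0347 + 0.028419 = 0.063119
r_USD = 6.31%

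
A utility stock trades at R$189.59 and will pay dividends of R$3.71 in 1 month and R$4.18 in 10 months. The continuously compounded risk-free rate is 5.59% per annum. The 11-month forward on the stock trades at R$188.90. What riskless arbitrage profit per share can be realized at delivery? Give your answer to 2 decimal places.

R$2.57 per share

PV(dividends) I = 3.71·e^(−0.0559·1/12) + 4.18·e^(−0.0559·10/12) = 7.6825
Fair forward F* = (S − I)·e^(rT) = (189.59 − 7.6825)·e^0.051242 = 181.9075 × 1.052578 = 191.4718
Market R$188.90 < fair 191.4718: forward underpriced → reverse cash-and-carry (short the stock, invest proceeds at r, pay the dividends, go long the forward).
Profit at T = |F_mkt − F*| = |188.90 − 191.4718| = R$2.57 per share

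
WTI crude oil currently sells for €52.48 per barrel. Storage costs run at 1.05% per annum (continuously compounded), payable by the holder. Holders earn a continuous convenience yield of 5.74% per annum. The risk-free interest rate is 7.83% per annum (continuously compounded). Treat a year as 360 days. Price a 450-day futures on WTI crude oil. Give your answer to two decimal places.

Net carry = r + u − y = 0.0783 + 0.0105 − 0.0574 = 0.0314
F = S·e^((r+u−y)T) = 52.48 · e^(0.0314 × 450/360) = 52.48 · e^0.039250
= 52.48 × 1.040030 = €54.58 per barrel

€54.58 per barrel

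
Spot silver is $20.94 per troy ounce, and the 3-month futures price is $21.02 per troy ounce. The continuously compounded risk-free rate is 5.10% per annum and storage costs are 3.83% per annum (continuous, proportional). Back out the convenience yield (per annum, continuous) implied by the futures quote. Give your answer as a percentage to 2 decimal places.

F = S·e^((r+u−y)T) ⇒ (r+u−y) = ln(F/S)/T
ln(21.02/20.94) = 0.003813; /T ⇒ 0.015252
y = r + u − ln(F/S)/T = 0.0510 + 0.0383 − 0.015252 = 0.074048
y = 7.40%

7.40%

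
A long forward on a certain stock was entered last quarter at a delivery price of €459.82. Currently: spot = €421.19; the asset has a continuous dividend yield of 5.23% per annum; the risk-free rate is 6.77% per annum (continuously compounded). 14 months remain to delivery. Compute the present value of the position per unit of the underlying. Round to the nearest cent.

-€28.64

Current fair forward for the remaining 14 months: F = S·e^((r − q)·T), (r − q) = 0.0677 − 0.0523 = 0.0154
F = 421.19 · e^(0.0154 × 14/12) = 421.19 × 1.018129 = 428.8258
Value of long forward = (F − K)·e^(−rT) = (428.8258 − 459.82) · e^(−0.0677·14/12)
= -30.9942 × 0.924055 = -28.64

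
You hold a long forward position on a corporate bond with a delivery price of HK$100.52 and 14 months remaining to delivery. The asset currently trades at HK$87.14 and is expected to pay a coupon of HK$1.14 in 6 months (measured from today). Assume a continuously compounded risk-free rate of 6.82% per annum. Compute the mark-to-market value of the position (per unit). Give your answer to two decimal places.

PV(remaining coupons) I = 1.14·e^(−0.0682·6/12) = 1.1018
Current forward F = (S − I)·e^(rT) = (87.14 − 1.1018)·e^(0.0682·14/12) = 86.0382 × 1.082818 = 93.1637
Value (long) = (F − K)·e^(−rT) = (93.1637 − 100.52) × 0.923516 = -6.7937
Value = -HK$6.79

-HK$6.79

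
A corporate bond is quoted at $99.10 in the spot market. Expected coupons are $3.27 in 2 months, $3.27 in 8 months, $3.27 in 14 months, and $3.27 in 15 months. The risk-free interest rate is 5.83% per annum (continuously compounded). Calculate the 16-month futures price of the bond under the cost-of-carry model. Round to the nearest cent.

PV(coupons) I = 3.27·e^(−0.0583·2/12) + 3.27·e^(−0.0583·8/12) + 3.27·e^(−0.0583·14/12) + 3.27·e^(−0.0583·15/12)
I = 3.2384 + 3.1453 + 3.0550 + 3.0402 = 12.4789
F = (S − I)·e^(rT) = (99.10 − 12.4789) · e^(0.0583·16/12)
= 86.6211 · e^0.077733 = 86.6211 × 1.080834 = $93.62

$93.62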